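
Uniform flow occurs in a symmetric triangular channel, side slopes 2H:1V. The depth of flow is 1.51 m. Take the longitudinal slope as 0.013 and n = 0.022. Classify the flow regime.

For a triangular section with side slope z = 2: A = zy² = 2×1.51² = 4.56 m²; P = 2y√(1+z²) = 2×1.51×2.236 = 6.753 m.
Hydraulic radius R = A/P = 4.56/6.753 = 0.6753 m.
V = (1/n) R^(2/3) √S = (1/0.022) × 0.6753^(2/3) × √0.013 = 3.989 m/s. Hydraulic depth D_h = A/T = 4.56/6.04 = 0.755 m.
Froude number Fr = V/√(g·D_h) = 3.989/√(9.81×0.755) = 1.47, which is greater than 1, so the flow is supercritical.

supercritical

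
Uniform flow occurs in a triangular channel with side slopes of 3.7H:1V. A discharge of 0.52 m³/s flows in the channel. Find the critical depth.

At critical depth, Q² T / (g A³) = 1, i.e. A³/T = Q²/g = 0.52²/9.81 = 0.02756.
At y = 0.295 m: A³/T = 0.01529 — low.
At y = 0.332 m: A³/T = 0.02761 — matches.

y_c = 0.332 m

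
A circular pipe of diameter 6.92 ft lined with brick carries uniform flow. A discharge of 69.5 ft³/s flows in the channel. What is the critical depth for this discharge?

y_c = 2.13 ft

At critical depth, Q² T / (g A³) = 1, i.e. A³/T = Q²/g = 69.5²/32.2 = 150.
At y = 1.52 ft: A³/T = 40.03 — too small.
At y = 2.55 ft: A³/T = 298.3 — too large.
At y = 2.13 ft: A³/T = 148.8 — close enough.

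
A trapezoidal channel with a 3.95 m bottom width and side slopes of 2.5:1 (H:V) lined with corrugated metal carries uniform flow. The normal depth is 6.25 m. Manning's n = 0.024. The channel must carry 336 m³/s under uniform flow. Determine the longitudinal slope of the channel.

S = 0.000901

With bottom width b = 3.95 m and side slope z = 2.5: A = (b + zy)y = (3.95 + 2.5×6.25)×6.25 = 122.3 m²; P = b + 2y√(1+z²) = 3.95 + 2×6.25×2.693 = 37.61 m.
Hydraulic radius R = A/P = 122.3/37.61 = 3.253 m.
From Manning's equation, S = [nQ / (1 A R^(2/3))]² = [0.024 × 336 / (1 × 122.3 × 3.253^(2/3))]² = 0.000901.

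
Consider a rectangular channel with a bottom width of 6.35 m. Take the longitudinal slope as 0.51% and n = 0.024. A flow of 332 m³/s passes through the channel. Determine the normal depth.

Manning's equation rearranged: A R^(2/3) = nQ / (1·√S) = 0.024 × 332 / (√0.0051) = 111.6.
Trying y = 8.25 m: A R^(2/3) = 91.09 — low.
Trying y = 11.1 m: A R^(2/3) = 128.8 — high.
Trying y = 9.81 m: A R^(2/3) = 111.6 — matches.

y_n = 9.81 m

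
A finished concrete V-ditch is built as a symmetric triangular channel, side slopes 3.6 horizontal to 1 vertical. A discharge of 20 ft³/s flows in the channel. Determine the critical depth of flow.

At critical depth, Q² T / (g A³) = 1, i.e. A³/T = Q²/g = 20²/32.2 = 12.42.
Try y = 1.43 ft: A³/T = 38.75 — over.
Try y = 0.808 ft: A³/T = 2.232 — short.
Try y = 1.14 ft: A³/T = 12.48 — ≈ 12.42.

y_c = 1.14 ft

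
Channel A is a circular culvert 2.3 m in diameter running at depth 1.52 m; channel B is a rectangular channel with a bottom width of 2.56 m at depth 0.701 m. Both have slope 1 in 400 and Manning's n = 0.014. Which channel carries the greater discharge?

channel A

Channel A: For a circular section of diameter D = 2.3 m at depth y = 1.52 m, the central angle is θ = 2 arccos(1 − 2y/D) = 3.797 rad. Then A = (D²/8)(θ − sin θ) = 2.913 m² and P = Dθ/2 = 4.366 m. Hydraulic radius R = A/P = 2.913/4.366 = 0.6673 m. Q_A = (1/0.014)·2.913·0.6673^(2/3)·√0.0025 = 7.945 m³/s.
Channel B: Flow area A = b·y = 2.56 × 0.701 = 1.795 m². Wetted perimeter P = b + 2y = 2.56 + 2×0.701 = 3.962 m. Hydraulic radius R = A/P = 1.795/3.962 = 0.4529 m. Q_B = (1/0.014)·1.795·0.4529^(2/3)·√0.0025 = 3.78 m³/s.
Q_A = 7.945 m³/s vs Q_B = 3.78 m³/s, so channel A carries more.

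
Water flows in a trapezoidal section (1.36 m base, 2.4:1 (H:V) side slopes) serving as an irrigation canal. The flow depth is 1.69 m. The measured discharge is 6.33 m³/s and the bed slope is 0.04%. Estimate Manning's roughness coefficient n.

n = 0.027

With bottom width b = 1.36 m and side slope z = 2.4: A = (b + zy)y = (1.36 + 2.4×1.69)×1.69 = 9.153 m²; P = b + 2y√(1+z²) = 1.36 + 2×1.69×2.6 = 10.15 m.
Hydraulic radius R = A/P = 9.153/10.15 = 0.902 m.
Rearranging Manning's equation: n = (1/Q) A R^(2/3) S^(1/2) = (1/6.33) × 9.153 × 0.902^(2/3) × √0.0004 = 0.027.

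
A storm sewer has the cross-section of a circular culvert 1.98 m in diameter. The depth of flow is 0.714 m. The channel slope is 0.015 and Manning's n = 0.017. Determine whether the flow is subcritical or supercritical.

supercritical

For a circular section of diameter D = 1.98 m at depth y = 0.714 m, the central angle is θ = 2 arccos(1 − 2y/D) = 2.577 rad. Then A = (D²/8)(θ − sin θ) = 1 m² and P = Dθ/2 = 2.551 m.
Hydraulic radius R = A/P = 1/2.551 = 0.3921 m.
V = (1/n) R^(2/3) √S = (1/0.017) × 0.3921^(2/3) × √0.015 = 3.86 m/s. Hydraulic depth D_h = A/T = 1/1.901 = 0.526 m.
Froude number Fr = V/√(g·D_h) = 3.86/√(9.81×0.526) = 1.7, which is greater than 1, so the flow is supercritical.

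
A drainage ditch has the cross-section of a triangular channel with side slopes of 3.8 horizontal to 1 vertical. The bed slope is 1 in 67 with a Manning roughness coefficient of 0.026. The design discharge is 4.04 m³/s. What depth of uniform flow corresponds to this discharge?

y_n = 0.687 m

Manning's equation rearranged: A R^(2/3) = nQ / (1·√S) = 0.026 × 4.04 / (√0.01493) = 0.8598.
Try y = 0.82 m: A R^(2/3) = 1.379 — too large.
Try y = 0.542 m: A R^(2/3) = 0.4572 — too small.
Try y = 0.687 m: A R^(2/3) = 0.8602 — close enough.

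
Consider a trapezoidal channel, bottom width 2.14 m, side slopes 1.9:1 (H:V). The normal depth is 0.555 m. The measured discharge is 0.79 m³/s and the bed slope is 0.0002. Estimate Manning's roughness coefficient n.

n = 0.017

With bottom width b = 2.14 m and side slope z = 1.9: A = (b + zy)y = (2.14 + 1.9×0.555)×0.555 = 1.773 m²; P = b + 2y√(1+z²) = 2.14 + 2×0.555×2.147 = 4.523 m.
Hydraulic radius R = A/P = 1.773/4.523 = 0.392 m.
Rearranging Manning's equation: n = (1/Q) A R^(2/3) S^(1/2) = (1/0.79) × 1.773 × 0.392^(2/3) × √0.0002 = 0.017.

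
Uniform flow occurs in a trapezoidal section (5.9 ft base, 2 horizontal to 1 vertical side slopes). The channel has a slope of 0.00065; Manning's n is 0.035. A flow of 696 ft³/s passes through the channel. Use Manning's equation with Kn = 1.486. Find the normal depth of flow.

y_n = 9.27 ft

Manning's equation rearranged: A R^(2/3) = nQ / (1.486·√S) = 0.035 × 696 / (1.486 × √0.00065) = 643.
At y = 6.42 ft: A R^(2/3) = 276.1 — too small.
At y = 11.7 ft: A R^(2/3) = 1118 — too large.
At y = 9.27 ft: A R^(2/3) = 643.3 — ≈ 643.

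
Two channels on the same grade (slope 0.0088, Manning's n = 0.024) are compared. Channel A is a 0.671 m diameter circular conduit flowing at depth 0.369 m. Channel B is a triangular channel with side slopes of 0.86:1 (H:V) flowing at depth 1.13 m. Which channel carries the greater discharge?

channel B

Channel A: For a circular section of diameter D = 0.671 m at depth y = 0.369 m, the central angle is θ = 2 arccos(1 − 2y/D) = 3.342 rad. Then A = (D²/8)(θ − sin θ) = 0.1993 m² and P = Dθ/2 = 1.121 m. Hydraulic radius R = A/P = 0.1993/1.121 = 0.1777 m. Q_A = (1/0.024)·0.1993·0.1777^(2/3)·√0.0088 = 0.2462 m³/s.
Channel B: For a triangular section with side slope z = 0.86: A = zy² = 0.86×1.13² = 1.098 m²; P = 2y√(1+z²) = 2×1.13×1.319 = 2.981 m. Hydraulic radius R = A/P = 1.098/2.981 = 0.3684 m. Q_B = (1/0.024)·1.098·0.3684^(2/3)·√0.0088 = 2.206 m³/s.
Q_A = 0.2462 m³/s vs Q_B = 2.206 m³/s, so channel B carries more.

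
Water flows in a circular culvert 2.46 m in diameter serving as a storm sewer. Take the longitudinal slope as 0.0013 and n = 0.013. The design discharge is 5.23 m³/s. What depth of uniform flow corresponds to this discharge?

Manning's equation rearranged: A R^(2/3) = nQ / (1·√S) = 0.013 × 5.23 / (√0.0013) = 1.886.
Trying y = 1.65 m: A R^(2/3) = 2.717 — too large.
Trying y = 1.09 m: A R^(2/3) = 1.393 — too small.
Trying y = 1.3 m: A R^(2/3) = 1.886 — ≈ 1.886.

y_n = 1.3 m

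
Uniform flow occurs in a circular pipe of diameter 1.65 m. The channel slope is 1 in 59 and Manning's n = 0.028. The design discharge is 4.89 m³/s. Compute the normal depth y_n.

Manning's equation rearranged: A R^(2/3) = nQ / (1·√S) = 0.028 × 4.89 / (√0.01695) = 1.052.
Trying y = 0.867 m: A R^(2/3) = 0.6439 — short.
Trying y = 1.21 m: A R^(2/3) = 1.052 — close enough.

y_n = 1.21 m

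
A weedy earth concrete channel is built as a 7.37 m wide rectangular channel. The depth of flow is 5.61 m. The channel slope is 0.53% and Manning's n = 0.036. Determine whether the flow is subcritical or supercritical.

subcritical

Flow area A = b·y = 7.37 × 5.61 = 41.35 m². Wetted perimeter P = b + 2y = 7.37 + 2×5.61 = 18.59 m.
Hydraulic radius R = A/P = 41.35/18.59 = 2.224 m.
V = (1/n) R^(2/3) √S = (1/0.036) × 2.224^(2/3) × √0.0053 = 3.446 m/s. Hydraulic depth D_h = A/T = 41.35/7.37 = 5.61 m.
Froude number Fr = V/√(g·D_h) = 3.446/√(9.81×5.61) = 0.464, which is less than 1, so the flow is subcritical.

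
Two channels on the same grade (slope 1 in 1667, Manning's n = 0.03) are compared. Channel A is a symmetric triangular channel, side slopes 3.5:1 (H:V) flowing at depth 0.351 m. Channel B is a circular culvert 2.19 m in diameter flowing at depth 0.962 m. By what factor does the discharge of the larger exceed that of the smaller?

7.64

Channel A: For a triangular section with side slope z = 3.5: A = zy² = 3.5×0.351² = 0.4312 m²; P = 2y√(1+z²) = 2×0.351×3.64 = 2.555 m. Hydraulic radius R = A/P = 0.4312/2.555 = 0.1687 m. Q_A = (1/0.03)·0.4312·0.1687^(2/3)·√0.0005999 = 0.1075 m³/s.
Channel B: For a circular section of diameter D = 2.19 m at depth y = 0.962 m, the central angle is θ = 2 arccos(1 − 2y/D) = 2.898 rad. Then A = (D²/8)(θ − sin θ) = 1.593 m² and P = Dθ/2 = 3.173 m. Hydraulic radius R = A/P = 1.593/3.173 = 0.5019 m. Q_B = (1/0.03)·1.593·0.5019^(2/3)·√0.0005999 = 0.8214 m³/s.
The larger discharge is 0.8214 m³/s and the smaller is 0.1075 m³/s; the ratio is 7.64.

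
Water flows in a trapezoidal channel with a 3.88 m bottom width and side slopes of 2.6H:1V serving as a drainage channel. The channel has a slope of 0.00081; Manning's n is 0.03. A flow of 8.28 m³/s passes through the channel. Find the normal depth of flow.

y_n = 1.32 m

Manning's equation rearranged: A R^(2/3) = nQ / (1·√S) = 0.03 × 8.28 / (√0.00081) = 8.728.
Try y = 0.988 m: A R^(2/3) = 4.922 — low.
Try y = 1.68 m: A R^(2/3) = 14.28 — high.
Try y = 1.32 m: A R^(2/3) = 8.723 — matches.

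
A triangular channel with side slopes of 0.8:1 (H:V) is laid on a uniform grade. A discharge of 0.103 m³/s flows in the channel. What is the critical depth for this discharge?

y_c = 0.32 m

At critical depth, Q² T / (g A³) = 1, i.e. A³/T = Q²/g = 0.103²/9.81 = 0.001081.
At y = 0.227 m: A³/T = 0.0001929 — short.
At y = 0.393 m: A³/T = 0.003 — over.
At y = 0.32 m: A³/T = 0.001074 — matches.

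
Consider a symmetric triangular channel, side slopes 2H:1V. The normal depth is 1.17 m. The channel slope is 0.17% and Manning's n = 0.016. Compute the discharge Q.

For a triangular section with side slope z = 2: A = zy² = 2×1.17² = 2.738 m²; P = 2y√(1+z²) = 2×1.17×2.236 = 5.232 m.
Hydraulic radius R = A/P = 2.738/5.232 = 0.5232 m.
Manning's equation: Q = (1/n) A R^(2/3) S^(1/2) = (1/0.016) × 2.738 × 0.5232^(2/3) × 0.0017^(1/2) = 4.58 m³/s.

Q = 4.58 m³/s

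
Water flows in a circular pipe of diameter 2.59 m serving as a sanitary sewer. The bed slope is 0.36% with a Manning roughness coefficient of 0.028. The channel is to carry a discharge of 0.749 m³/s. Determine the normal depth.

Manning's equation rearranged: A R^(2/3) = nQ / (1·√S) = 0.028 × 0.749 / (√0.0036) = 0.3495.
At y = 0.437 m: A R^(2/3) = 0.2442 — short.
At y = 0.59 m: A R^(2/3) = 0.4488 — over.
At y = 0.521 m: A R^(2/3) = 0.3494 — close enough.

y_n = 0.521 m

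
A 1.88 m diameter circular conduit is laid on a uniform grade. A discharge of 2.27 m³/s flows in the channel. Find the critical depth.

At critical depth, Q² T / (g A³) = 1, i.e. A³/T = Q²/g = 2.27²/9.81 = 0.5253.
Trying y = 0.799 m: A³/T = 0.7637 — high.
Trying y = 0.725 m: A³/T = 0.5259 — close enough.

y_c = 0.725 m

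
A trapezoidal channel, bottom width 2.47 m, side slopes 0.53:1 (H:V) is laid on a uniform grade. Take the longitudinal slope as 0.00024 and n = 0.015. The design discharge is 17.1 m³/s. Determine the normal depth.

Manning's equation rearranged: A R^(2/3) = nQ / (1·√S) = 0.015 × 17.1 / (√0.00024) = 16.56.
At y = 2.55 m: A R^(2/3) = 10.9 — low.
At y = 3.21 m: A R^(2/3) = 16.56 — matches.

y_n = 3.21 m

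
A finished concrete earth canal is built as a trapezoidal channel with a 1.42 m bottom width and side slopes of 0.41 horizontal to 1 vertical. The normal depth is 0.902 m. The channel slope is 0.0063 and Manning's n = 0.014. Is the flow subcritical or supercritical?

With bottom width b = 1.42 m and side slope z = 0.41: A = (b + zy)y = (1.42 + 0.41×0.902)×0.902 = 1.614 m²; P = b + 2y√(1+z²) = 1.42 + 2×0.902×1.081 = 3.37 m.
Hydraulic radius R = A/P = 1.614/3.37 = 0.4791 m.
V = (1/n) R^(2/3) √S = (1/0.014) × 0.4791^(2/3) × √0.0063 = 3.471 m/s. Hydraulic depth D_h = A/T = 1.614/2.16 = 0.7475 m.
Froude number Fr = V/√(g·D_h) = 3.471/√(9.81×0.7475) = 1.28, which is greater than 1, so the flow is supercritical.

supercritical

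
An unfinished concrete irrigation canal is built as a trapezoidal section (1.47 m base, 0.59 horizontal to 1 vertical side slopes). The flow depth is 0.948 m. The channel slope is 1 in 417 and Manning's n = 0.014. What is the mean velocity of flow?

With bottom width b = 1.47 m and side slope z = 0.59: A = (b + zy)y = (1.47 + 0.59×0.948)×0.948 = 1.924 m²; P = b + 2y√(1+z²) = 1.47 + 2×0.948×1.161 = 3.671 m.
Hydraulic radius R = A/P = 1.924/3.671 = 0.524 m.
From Manning's equation, V = (1/n) R^(2/3) S^(1/2) = (1/0.014) × 0.524^(2/3) × 0.002398^(1/2) = 2.27 m/s.

V = 2.27 m/s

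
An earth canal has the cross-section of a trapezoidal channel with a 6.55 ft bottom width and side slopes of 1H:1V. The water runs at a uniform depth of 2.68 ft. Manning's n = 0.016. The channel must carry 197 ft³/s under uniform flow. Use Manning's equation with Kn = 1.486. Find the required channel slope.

S = 0.00349

With bottom width b = 6.55 ft and side slope z = 1: A = (b + zy)y = (6.55 + 1×2.68)×2.68 = 24.74 ft²; P = b + 2y√(1+z²) = 6.55 + 2×2.68×1.414 = 14.13 ft.
Hydraulic radius R = A/P = 24.74/14.13 = 1.751 ft.
From Manning's equation, S = [nQ / (1.486 A R^(2/3))]² = [0.016 × 197 / (1.486 × 24.74 × 1.751^(2/3))]² = 0.00349.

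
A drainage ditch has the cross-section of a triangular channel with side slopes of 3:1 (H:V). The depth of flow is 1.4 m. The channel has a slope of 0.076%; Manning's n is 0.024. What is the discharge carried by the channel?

For a triangular section with side slope z = 3: A = zy² = 3×1.4² = 5.88 m²; P = 2y√(1+z²) = 2×1.4×3.162 = 8.854 m.
Hydraulic radius R = A/P = 5.88/8.854 = 0.6641 m.
Manning's equation: Q = (1/n) A R^(2/3) S^(1/2) = (1/0.024) × 5.88 × 0.6641^(2/3) × 0.00076^(1/2) = 5.14 m³/s.

Q = 5.14 m³/s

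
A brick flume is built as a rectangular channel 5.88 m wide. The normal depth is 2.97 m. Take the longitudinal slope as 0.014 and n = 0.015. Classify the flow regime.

supercritical

Flow area A = b·y = 5.88 × 2.97 = 17.46 m². Wetted perimeter P = b + 2y = 5.88 + 2×2.97 = 11.82 m.
Hydraulic radius R = A/P = 17.46/11.82 = 1.477 m.
V = (1/n) R^(2/3) √S = (1/0.015) × 1.477^(2/3) × √0.014 = 10.23 m/s. Hydraulic depth D_h = A/T = 17.46/5.88 = 2.97 m.
Froude number Fr = V/√(g·D_h) = 10.23/√(9.81×2.97) = 1.9, which is greater than 1, so the flow is supercritical.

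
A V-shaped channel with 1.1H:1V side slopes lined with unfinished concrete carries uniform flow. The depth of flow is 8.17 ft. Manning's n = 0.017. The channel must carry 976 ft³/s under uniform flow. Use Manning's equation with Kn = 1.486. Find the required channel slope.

For a triangular section with side slope z = 1.1: A = zy² = 1.1×8.17² = 73.42 ft²; P = 2y√(1+z²) = 2×8.17×1.487 = 24.29 ft.
Hydraulic radius R = A/P = 73.42/24.29 = 3.023 ft.
From Manning's equation, S = [nQ / (1.486 A R^(2/3))]² = [0.017 × 976 / (1.486 × 73.42 × 3.023^(2/3))]² = 0.00529.

S = 0.00529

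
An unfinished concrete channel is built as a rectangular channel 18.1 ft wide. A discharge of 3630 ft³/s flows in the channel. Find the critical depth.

y_c = 10.8 ft

For a rectangular channel, critical depth y_c = (q²/g)^(1/3) where q = Q/b = 3630/18.1 = 200.6 ft²/s.
So y_c = (200.6²/32.2)^(1/3) = 10.8 ft.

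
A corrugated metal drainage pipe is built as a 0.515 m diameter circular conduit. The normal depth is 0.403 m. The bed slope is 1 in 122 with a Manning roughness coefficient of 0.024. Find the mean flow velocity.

For a circular section of diameter D = 0.515 m at depth y = 0.403 m, the central angle is θ = 2 arccos(1 − 2y/D) = 4.343 rad. Then A = (D²/8)(θ − sin θ) = 0.1749 m² and P = Dθ/2 = 1.118 m.
Hydraulic radius R = A/P = 0.1749/1.118 = 0.1564 m.
From Manning's equation, V = (1/n) R^(2/3) S^(1/2) = (1/0.024) × 0.1564^(2/3) × 0.008197^(1/2) = 1.1 m/s.

V = 1.1 m/s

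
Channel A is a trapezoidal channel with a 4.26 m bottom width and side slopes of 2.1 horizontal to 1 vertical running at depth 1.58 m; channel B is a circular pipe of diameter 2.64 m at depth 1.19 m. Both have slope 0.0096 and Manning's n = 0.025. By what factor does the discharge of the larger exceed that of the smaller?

7.05

Channel A: With bottom width b = 4.26 m and side slope z = 2.1: A = (b + zy)y = (4.26 + 2.1×1.58)×1.58 = 11.97 m²; P = b + 2y√(1+z²) = 4.26 + 2×1.58×2.326 = 11.61 m. Hydraulic radius R = A/P = 11.97/11.61 = 1.031 m. Q_A = (1/0.025)·11.97·1.031^(2/3)·√0.0096 = 47.9 m³/s.
Channel B: For a circular section of diameter D = 2.64 m at depth y = 1.19 m, the central angle is θ = 2 arccos(1 − 2y/D) = 2.944 rad. Then A = (D²/8)(θ − sin θ) = 2.394 m² and P = Dθ/2 = 3.886 m. Hydraulic radius R = A/P = 2.394/3.886 = 0.6161 m. Q_B = (1/0.025)·2.394·0.6161^(2/3)·√0.0096 = 6.794 m³/s.
The larger discharge is 47.9 m³/s and the smaller is 6.794 m³/s; the ratio is 7.05.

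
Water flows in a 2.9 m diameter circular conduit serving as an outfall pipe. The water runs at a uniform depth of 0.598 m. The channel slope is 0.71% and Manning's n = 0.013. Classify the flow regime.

supercritical

For a circular section of diameter D = 2.9 m at depth y = 0.598 m, the central angle is θ = 2 arccos(1 − 2y/D) = 1.885 rad. Then A = (D²/8)(θ − sin θ) = 0.9824 m² and P = Dθ/2 = 2.734 m.
Hydraulic radius R = A/P = 0.9824/2.734 = 0.3594 m.
V = (1/n) R^(2/3) √S = (1/0.013) × 0.3594^(2/3) × √0.0071 = 3.276 m/s. Hydraulic depth D_h = A/T = 0.9824/2.347 = 0.4187 m.
Froude number Fr = V/√(g·D_h) = 3.276/√(9.81×0.4187) = 1.62, which is greater than 1, so the flow is supercritical.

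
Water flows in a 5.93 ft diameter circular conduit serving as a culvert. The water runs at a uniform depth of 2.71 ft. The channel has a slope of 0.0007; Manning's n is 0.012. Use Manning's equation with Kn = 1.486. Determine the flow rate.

For a circular section of diameter D = 5.93 ft at depth y = 2.71 ft, the central angle is θ = 2 arccos(1 − 2y/D) = 2.969 rad. Then A = (D²/8)(θ − sin θ) = 12.3 ft² and P = Dθ/2 = 8.804 ft.
Hydraulic radius R = A/P = 12.3/8.804 = 1.397 ft.
Manning's equation: Q = (1.486/n) A R^(2/3) S^(1/2) = (1.486/0.012) × 12.3 × 1.397^(2/3) × 0.0007^(1/2) = 50.4 ft³/s.

Q = 50.4 ft³/s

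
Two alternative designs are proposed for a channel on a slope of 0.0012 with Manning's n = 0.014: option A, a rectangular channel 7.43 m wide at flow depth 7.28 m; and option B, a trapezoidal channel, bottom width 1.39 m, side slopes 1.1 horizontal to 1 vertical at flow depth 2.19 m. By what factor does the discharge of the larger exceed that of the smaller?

11.4

Channel A: Flow area A = b·y = 7.43 × 7.28 = 54.09 m². Wetted perimeter P = b + 2y = 7.43 + 2×7.28 = 21.99 m. Hydraulic radius R = A/P = 54.09/21.99 = 2.46 m. Q_A = (1/0.014)·54.09·2.46^(2/3)·√0.0012 = 243.9 m³/s.
Channel B: With bottom width b = 1.39 m and side slope z = 1.1: A = (b + zy)y = (1.39 + 1.1×2.19)×2.19 = 8.32 m²; P = b + 2y√(1+z²) = 1.39 + 2×2.19×1.487 = 7.901 m. Hydraulic radius R = A/P = 8.32/7.901 = 1.053 m. Q_B = (1/0.014)·8.32·1.053^(2/3)·√0.0012 = 21.31 m³/s.
The larger discharge is 243.9 m³/s and the smaller is 21.31 m³/s; the ratio is 11.4.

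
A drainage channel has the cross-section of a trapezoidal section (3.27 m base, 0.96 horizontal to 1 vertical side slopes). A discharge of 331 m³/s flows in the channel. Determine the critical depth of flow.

At critical depth, Q² T / (g A³) = 1, i.e. A³/T = Q²/g = 331²/9.81 = 11170.
At y = 4.47 m: A³/T = 3258 — too small.
At y = 6.06 m: A³/T = 11210 — close enough.

y_c = 6.06 m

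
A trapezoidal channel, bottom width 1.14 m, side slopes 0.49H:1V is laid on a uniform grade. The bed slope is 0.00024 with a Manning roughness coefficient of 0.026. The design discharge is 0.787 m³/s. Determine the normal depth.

Manning's equation rearranged: A R^(2/3) = nQ / (1·√S) = 0.026 × 0.787 / (√0.00024) = 1.321.
At y = 0.826 m: A R^(2/3) = 0.7249 — low.
At y = 1.44 m: A R^(2/3) = 1.914 — high.
At y = 1.17 m: A R^(2/3) = 1.321 — matches.

y_n = 1.17 m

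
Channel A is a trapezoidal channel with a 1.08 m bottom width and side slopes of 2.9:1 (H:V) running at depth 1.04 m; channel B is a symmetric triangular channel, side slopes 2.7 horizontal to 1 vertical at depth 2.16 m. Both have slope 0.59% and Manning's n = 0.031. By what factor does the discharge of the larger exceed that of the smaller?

Channel A: With bottom width b = 1.08 m and side slope z = 2.9: A = (b + zy)y = (1.08 + 2.9×1.04)×1.04 = 4.26 m²; P = b + 2y√(1+z²) = 1.08 + 2×1.04×3.068 = 7.461 m. Hydraulic radius R = A/P = 4.26/7.461 = 0.571 m. Q_A = (1/0.031)·4.26·0.571^(2/3)·√0.0059 = 7.265 m³/s.
Channel B: For a triangular section with side slope z = 2.7: A = zy² = 2.7×2.16² = 12.6 m²; P = 2y√(1+z²) = 2×2.16×2.879 = 12.44 m. Hydraulic radius R = A/P = 12.6/12.44 = 1.013 m. Q_B = (1/0.031)·12.6·1.013^(2/3)·√0.0059 = 31.48 m³/s.
The larger discharge is 31.48 m³/s and the smaller is 7.265 m³/s; the ratio is 4.33.

4.33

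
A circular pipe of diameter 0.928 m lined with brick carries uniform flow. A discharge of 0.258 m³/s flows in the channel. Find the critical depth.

At critical depth, Q² T / (g A³) = 1, i.e. A³/T = Q²/g = 0.258²/9.81 = 0.006785.
Try y = 0.227 m: A³/T = 0.002643 — short.
Try y = 0.289 m: A³/T = 0.006754 — ≈ 0.006785.

y_c = 0.289 m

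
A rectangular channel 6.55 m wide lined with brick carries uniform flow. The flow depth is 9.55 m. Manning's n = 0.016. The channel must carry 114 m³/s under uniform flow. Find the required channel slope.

Flow area A = b·y = 6.55 × 9.55 = 62.55 m². Wetted perimeter P = b + 2y = 6.55 + 2×9.55 = 25.65 m.
Hydraulic radius R = A/P = 62.55/25.65 = 2.439 m.
From Manning's equation, S = [nQ / (1 A R^(2/3))]² = [0.016 × 114 / (1 × 62.55 × 2.439^(2/3))]² = 0.000259.

S = 0.000259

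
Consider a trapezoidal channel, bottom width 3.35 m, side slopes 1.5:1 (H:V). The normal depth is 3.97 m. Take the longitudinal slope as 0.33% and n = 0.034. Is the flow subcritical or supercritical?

subcritical

With bottom width b = 3.35 m and side slope z = 1.5: A = (b + zy)y = (3.35 + 1.5×3.97)×3.97 = 36.94 m²; P = b + 2y√(1+z²) = 3.35 + 2×3.97×1.803 = 17.66 m.
Hydraulic radius R = A/P = 36.94/17.66 = 2.091 m.
V = (1/n) R^(2/3) √S = (1/0.034) × 2.091^(2/3) × √0.0033 = 2.763 m/s. Hydraulic depth D_h = A/T = 36.94/15.26 = 2.421 m.
Froude number Fr = V/√(g·D_h) = 2.763/√(9.81×2.421) = 0.567, which is less than 1, so the flow is subcritical.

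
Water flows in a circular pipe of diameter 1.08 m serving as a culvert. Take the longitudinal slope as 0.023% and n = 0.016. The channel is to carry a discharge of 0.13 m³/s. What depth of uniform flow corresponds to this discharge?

Manning's equation rearranged: A R^(2/3) = nQ / (1·√S) = 0.016 × 0.13 / (√0.00023) = 0.1372.
At y = 0.394 m: A R^(2/3) = 0.1088 — short.
At y = 0.539 m: A R^(2/3) = 0.1907 — over.
At y = 0.447 m: A R^(2/3) = 0.1372 — ≈ 0.1372.

y_n = 0.447 m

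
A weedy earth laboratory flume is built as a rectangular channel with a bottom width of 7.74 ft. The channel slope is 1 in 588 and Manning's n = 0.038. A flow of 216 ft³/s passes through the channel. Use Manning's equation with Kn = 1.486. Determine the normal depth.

Manning's equation rearranged: A R^(2/3) = nQ / (1.486·√S) = 0.038 × 216 / (1.486 × √0.001701) = 133.9.
Trying y = 10.3 ft: A R^(2/3) = 158.9 — high.
Trying y = 8.93 ft: A R^(2/3) = 134 — matches.

y_n = 8.93 ft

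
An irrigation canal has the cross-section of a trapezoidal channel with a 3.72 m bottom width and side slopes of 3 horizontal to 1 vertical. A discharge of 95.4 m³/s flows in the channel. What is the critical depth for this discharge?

At critical depth, Q² T / (g A³) = 1, i.e. A³/T = Q²/g = 95.4²/9.81 = 927.7.
Trying y = 2 m: A³/T = 467.3 — too small.
Trying y = 2.69 m: A³/T = 1606 — too large.
Trying y = 2.36 m: A³/T = 926.1 — ≈ 927.7.

y_c = 2.36 m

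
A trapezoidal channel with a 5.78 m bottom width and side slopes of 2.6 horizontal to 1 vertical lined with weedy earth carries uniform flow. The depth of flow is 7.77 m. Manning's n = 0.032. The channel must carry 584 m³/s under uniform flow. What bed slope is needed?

S = 0.0013

With bottom width b = 5.78 m and side slope z = 2.6: A = (b + zy)y = (5.78 + 2.6×7.77)×7.77 = 201.9 m²; P = b + 2y√(1+z²) = 5.78 + 2×7.77×2.786 = 49.07 m.
Hydraulic radius R = A/P = 201.9/49.07 = 4.114 m.
From Manning's equation, S = [nQ / (1 A R^(2/3))]² = [0.032 × 584 / (1 × 201.9 × 4.114^(2/3))]² = 0.0013.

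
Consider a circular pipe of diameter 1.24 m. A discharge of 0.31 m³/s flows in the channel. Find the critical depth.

y_c = 0.293 m

At critical depth, Q² T / (g A³) = 1, i.e. A³/T = Q²/g = 0.31²/9.81 = 0.009796.
Trying y = 0.242 m: A³/T = 0.004655 — too small.
Trying y = 0.293 m: A³/T = 0.009835 — ≈ 0.009796.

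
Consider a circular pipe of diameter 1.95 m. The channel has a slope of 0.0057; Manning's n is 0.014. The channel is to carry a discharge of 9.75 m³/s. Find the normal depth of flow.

Manning's equation rearranged: A R^(2/3) = nQ / (1·√S) = 0.014 × 9.75 / (√0.0057) = 1.808.
Try y = 1.81 m: A R^(2/3) = 1.989 — over.
Try y = 1.23 m: A R^(2/3) = 1.34 — short.
Try y = 1.56 m: A R^(2/3) = 1.808 — close enough.

y_n = 1.56 m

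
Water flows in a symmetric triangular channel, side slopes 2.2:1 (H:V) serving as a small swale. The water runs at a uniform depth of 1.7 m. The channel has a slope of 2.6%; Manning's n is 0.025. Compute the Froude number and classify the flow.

supercritical

For a triangular section with side slope z = 2.2: A = zy² = 2.2×1.7² = 6.358 m²; P = 2y√(1+z²) = 2×1.7×2.417 = 8.216 m.
Hydraulic radius R = A/P = 6.358/8.216 = 0.7738 m.
V = (1/n) R^(2/3) √S = (1/0.025) × 0.7738^(2/3) × √0.026 = 5.436 m/s. Hydraulic depth D_h = A/T = 6.358/7.48 = 0.85 m.
Froude number Fr = V/√(g·D_h) = 5.436/√(9.81×0.85) = 1.88, which is greater than 1, so the flow is supercritical.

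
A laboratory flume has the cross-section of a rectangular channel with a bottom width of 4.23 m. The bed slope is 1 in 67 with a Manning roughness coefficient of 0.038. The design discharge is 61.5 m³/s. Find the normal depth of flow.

y_n = 3.71 m

Manning's equation rearranged: A R^(2/3) = nQ / (1·√S) = 0.038 × 61.5 / (√0.01493) = 19.13.
At y = 3.22 m: A R^(2/3) = 16.03 — low.
At y = 3.71 m: A R^(2/3) = 19.14 — ≈ 19.13.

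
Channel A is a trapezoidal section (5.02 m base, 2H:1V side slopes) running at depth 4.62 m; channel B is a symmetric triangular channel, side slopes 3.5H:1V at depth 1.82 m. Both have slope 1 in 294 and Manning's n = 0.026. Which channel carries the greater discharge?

Channel A: With bottom width b = 5.02 m and side slope z = 2: A = (b + zy)y = (5.02 + 2×4.62)×4.62 = 65.88 m²; P = b + 2y√(1+z²) = 5.02 + 2×4.62×2.236 = 25.68 m. Hydraulic radius R = A/P = 65.88/25.68 = 2.565 m. Q_A = (1/0.026)·65.88·2.565^(2/3)·√0.003401 = 276.9 m³/s.
Channel B: For a triangular section with side slope z = 3.5: A = zy² = 3.5×1.82² = 11.59 m²; P = 2y√(1+z²) = 2×1.82×3.64 = 13.25 m. Hydraulic radius R = A/P = 11.59/13.25 = 0.875 m. Q_B = (1/0.026)·11.59·0.875^(2/3)·√0.003401 = 23.79 m³/s.
Q_A = 276.9 m³/s vs Q_B = 23.79 m³/s, so channel A carries more.

channel A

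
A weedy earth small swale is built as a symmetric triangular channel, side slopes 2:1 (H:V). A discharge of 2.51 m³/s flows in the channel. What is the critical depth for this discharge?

At critical depth, Q² T / (g A³) = 1, i.e. A³/T = Q²/g = 2.51²/9.81 = 0.6422.
At y = 0.88 m: A³/T = 1.055 — over.
At y = 0.582 m: A³/T = 0.1336 — short.
At y = 0.797 m: A³/T = 0.6432 — matches.

y_c = 0.797 m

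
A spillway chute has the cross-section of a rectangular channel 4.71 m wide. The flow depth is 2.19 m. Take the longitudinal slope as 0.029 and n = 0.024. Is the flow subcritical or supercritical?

Flow area A = b·y = 4.71 × 2.19 = 10.31 m². Wetted perimeter P = b + 2y = 4.71 + 2×2.19 = 9.09 m.
Hydraulic radius R = A/P = 10.31/9.09 = 1.135 m.
V = (1/n) R^(2/3) √S = (1/0.024) × 1.135^(2/3) × √0.029 = 7.719 m/s. Hydraulic depth D_h = A/T = 10.31/4.71 = 2.19 m.
Froude number Fr = V/√(g·D_h) = 7.719/√(9.81×2.19) = 1.67, which is greater than 1, so the flow is supercritical.

supercritical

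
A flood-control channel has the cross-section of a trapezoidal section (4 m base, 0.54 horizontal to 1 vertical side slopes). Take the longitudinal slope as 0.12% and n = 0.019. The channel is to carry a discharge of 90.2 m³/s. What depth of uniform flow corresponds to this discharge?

Manning's equation rearranged: A R^(2/3) = nQ / (1·√S) = 0.019 × 90.2 / (√0.0012) = 49.47.
Try y = 3.95 m: A R^(2/3) = 36.73 — too small.
Try y = 4.66 m: A R^(2/3) = 49.5 — ≈ 49.47.

y_n = 4.66 m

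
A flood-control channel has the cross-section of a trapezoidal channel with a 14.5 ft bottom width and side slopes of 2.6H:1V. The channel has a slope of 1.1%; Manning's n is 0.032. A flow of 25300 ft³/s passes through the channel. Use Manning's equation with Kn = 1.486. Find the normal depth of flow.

Manning's equation rearranged: A R^(2/3) = nQ / (1.486·√S) = 0.032 × 25300 / (1.486 × √0.011) = 5195.
Trying y = 23.1 ft: A R^(2/3) = 9041 — high.
Trying y = 13.6 ft: A R^(2/3) = 2601 — low.
Trying y = 18.3 ft: A R^(2/3) = 5187 — ≈ 5195.

y_n = 18.3 ft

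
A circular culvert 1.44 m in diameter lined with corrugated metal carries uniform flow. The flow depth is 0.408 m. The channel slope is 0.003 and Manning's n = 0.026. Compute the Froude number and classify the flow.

subcritical

For a circular section of diameter D = 1.44 m at depth y = 0.408 m, the central angle is θ = 2 arccos(1 − 2y/D) = 2.245 rad. Then A = (D²/8)(θ − sin θ) = 0.3795 m² and P = Dθ/2 = 1.617 m.
Hydraulic radius R = A/P = 0.3795/1.617 = 0.2348 m.
V = (1/n) R^(2/3) √S = (1/0.026) × 0.2348^(2/3) × √0.003 = 0.8017 m/s. Hydraulic depth D_h = A/T = 0.3795/1.298 = 0.2924 m.
Froude number Fr = V/√(g·D_h) = 0.8017/√(9.81×0.2924) = 0.473, which is less than 1, so the flow is subcritical.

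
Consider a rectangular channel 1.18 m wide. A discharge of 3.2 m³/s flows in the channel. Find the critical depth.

y_c = 0.908 m

For a rectangular channel, critical depth y_c = (q²/g)^(1/3) where q = Q/b = 3.2/1.18 = 2.712 m²/s.
So y_c = (2.712²/9.81)^(1/3) = 0.908 m.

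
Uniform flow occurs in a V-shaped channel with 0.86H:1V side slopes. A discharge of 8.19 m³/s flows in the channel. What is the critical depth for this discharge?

At critical depth, Q² T / (g A³) = 1, i.e. A³/T = Q²/g = 8.19²/9.81 = 6.838.
Trying y = 1.55 m: A³/T = 3.308 — low.
Trying y = 2.2 m: A³/T = 19.06 — high.
Trying y = 1.79 m: A³/T = 6.796 — matches.

y_c = 1.79 m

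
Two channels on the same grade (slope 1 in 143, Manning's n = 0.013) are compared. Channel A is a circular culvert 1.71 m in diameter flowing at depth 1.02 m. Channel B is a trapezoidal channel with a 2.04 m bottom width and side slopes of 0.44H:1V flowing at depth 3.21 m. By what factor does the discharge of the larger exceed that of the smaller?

14.6

Channel A: For a circular section of diameter D = 1.71 m at depth y = 1.02 m, the central angle is θ = 2 arccos(1 − 2y/D) = 3.53 rad. Then A = (D²/8)(θ − sin θ) = 1.429 m² and P = Dθ/2 = 3.018 m. Hydraulic radius R = A/P = 1.429/3.018 = 0.4734 m. Q_A = (1/0.013)·1.429·0.4734^(2/3)·√0.006993 = 5.582 m³/s.
Channel B: With bottom width b = 2.04 m and side slope z = 0.44: A = (b + zy)y = (2.04 + 0.44×3.21)×3.21 = 11.08 m²; P = b + 2y√(1+z²) = 2.04 + 2×3.21×1.093 = 9.054 m. Hydraulic radius R = A/P = 11.08/9.054 = 1.224 m. Q_B = (1/0.013)·11.08·1.224^(2/3)·√0.006993 = 81.57 m³/s.
The larger discharge is 81.57 m³/s and the smaller is 5.582 m³/s; the ratio is 14.6.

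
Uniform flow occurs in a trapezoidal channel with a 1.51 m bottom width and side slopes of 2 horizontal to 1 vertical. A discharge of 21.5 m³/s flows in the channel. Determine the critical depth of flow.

y_c = 1.55 m

At critical depth, Q² T / (g A³) = 1, i.e. A³/T = Q²/g = 21.5²/9.81 = 47.12.
Trying y = 1.21 m: A³/T = 16.93 — low.
Trying y = 1.72 m: A³/T = 73.56 — high.
Trying y = 1.55 m: A³/T = 47.32 — ≈ 47.12.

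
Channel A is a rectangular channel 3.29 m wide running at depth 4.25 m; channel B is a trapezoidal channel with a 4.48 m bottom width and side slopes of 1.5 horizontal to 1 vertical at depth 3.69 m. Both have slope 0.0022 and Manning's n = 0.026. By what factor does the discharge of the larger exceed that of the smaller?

3.84

Channel A: Flow area A = b·y = 3.29 × 4.25 = 13.98 m². Wetted perimeter P = b + 2y = 3.29 + 2×4.25 = 11.79 m. Hydraulic radius R = A/P = 13.98/11.79 = 1.186 m. Q_A = (1/0.026)·13.98·1.186^(2/3)·√0.0022 = 28.26 m³/s.
Channel B: With bottom width b = 4.48 m and side slope z = 1.5: A = (b + zy)y = (4.48 + 1.5×3.69)×3.69 = 36.96 m²; P = b + 2y√(1+z²) = 4.48 + 2×3.69×1.803 = 17.78 m. Hydraulic radius R = A/P = 36.96/17.78 = 2.078 m. Q_B = (1/0.026)·36.96·2.078^(2/3)·√0.0022 = 108.6 m³/s.
The larger discharge is 108.6 m³/s and the smaller is 28.26 m³/s; the ratio is 3.84.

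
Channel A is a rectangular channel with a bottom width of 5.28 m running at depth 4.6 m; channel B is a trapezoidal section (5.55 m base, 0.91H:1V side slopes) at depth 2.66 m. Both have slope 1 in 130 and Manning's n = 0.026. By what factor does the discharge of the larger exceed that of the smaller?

1.15

Channel A: Flow area A = b·y = 5.28 × 4.6 = 24.29 m². Wetted perimeter P = b + 2y = 5.28 + 2×4.6 = 14.48 m. Hydraulic radius R = A/P = 24.29/14.48 = 1.677 m. Q_A = (1/0.026)·24.29·1.677^(2/3)·√0.007692 = 115.7 m³/s.
Channel B: With bottom width b = 5.55 m and side slope z = 0.91: A = (b + zy)y = (5.55 + 0.91×2.66)×2.66 = 21.2 m²; P = b + 2y√(1+z²) = 5.55 + 2×2.66×1.352 = 12.74 m. Hydraulic radius R = A/P = 21.2/12.74 = 1.664 m. Q_B = (1/0.026)·21.2·1.664^(2/3)·√0.007692 = 100.4 m³/s.
The larger discharge is 115.7 m³/s and the smaller is 100.4 m³/s; the ratio is 1.15.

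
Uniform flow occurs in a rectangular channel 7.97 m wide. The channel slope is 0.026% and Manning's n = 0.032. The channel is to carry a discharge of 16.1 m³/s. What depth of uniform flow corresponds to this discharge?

y_n = 2.86 m

Manning's equation rearranged: A R^(2/3) = nQ / (1·√S) = 0.032 × 16.1 / (√0.00026) = 31.95.
At y = 3.11 m: A R^(2/3) = 35.95 — over.
At y = 2.86 m: A R^(2/3) = 32.02 — close enough.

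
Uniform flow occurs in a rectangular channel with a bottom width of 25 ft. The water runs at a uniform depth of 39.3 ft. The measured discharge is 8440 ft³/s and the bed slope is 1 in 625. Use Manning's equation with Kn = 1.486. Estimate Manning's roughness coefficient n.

n = 0.031

Flow area A = b·y = 25 × 39.3 = 982.5 ft². Wetted perimeter P = b + 2y = 25 + 2×39.3 = 103.6 ft.
Hydraulic radius R = A/P = 982.5/103.6 = 9.484 ft.
Rearranging Manning's equation: n = (1.486/Q) A R^(2/3) S^(1/2) = (1.486/8440) × 982.5 × 9.484^(2/3) × √0.0016 = 0.031.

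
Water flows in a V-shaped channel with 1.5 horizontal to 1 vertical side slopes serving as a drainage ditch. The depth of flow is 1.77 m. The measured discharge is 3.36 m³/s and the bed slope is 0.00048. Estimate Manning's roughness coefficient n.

For a triangular section with side slope z = 1.5: A = zy² = 1.5×1.77² = 4.699 m²; P = 2y√(1+z²) = 2×1.77×1.803 = 6.382 m.
Hydraulic radius R = A/P = 4.699/6.382 = 0.7364 m.
Rearranging Manning's equation: n = (1/Q) A R^(2/3) S^(1/2) = (1/3.36) × 4.699 × 0.7364^(2/3) × √0.00048 = 0.025.

n = 0.025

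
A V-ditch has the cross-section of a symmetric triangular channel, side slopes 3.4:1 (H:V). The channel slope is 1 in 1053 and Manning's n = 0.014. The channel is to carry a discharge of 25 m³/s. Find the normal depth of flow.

Manning's equation rearranged: A R^(2/3) = nQ / (1·√S) = 0.014 × 25 / (√0.0009497) = 11.36.
At y = 2.28 m: A R^(2/3) = 18.76 — over.
At y = 1.54 m: A R^(2/3) = 6.589 — short.
At y = 1.89 m: A R^(2/3) = 11.38 — ≈ 11.36.

y_n = 1.89 m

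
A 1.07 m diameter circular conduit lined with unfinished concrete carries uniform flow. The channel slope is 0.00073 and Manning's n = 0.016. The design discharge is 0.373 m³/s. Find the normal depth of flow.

y_n = 0.592 m

Manning's equation rearranged: A R^(2/3) = nQ / (1·√S) = 0.016 × 0.373 / (√0.00073) = 0.2209.
Try y = 0.669 m: A R^(2/3) = 0.2669 — too large.
Try y = 0.417 m: A R^(2/3) = 0.1199 — too small.
Try y = 0.592 m: A R^(2/3) = 0.2208 — close enough.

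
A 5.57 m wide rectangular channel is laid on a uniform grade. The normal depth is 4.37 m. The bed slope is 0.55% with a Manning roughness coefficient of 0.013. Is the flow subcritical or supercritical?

Flow area A = b·y = 5.57 × 4.37 = 24.34 m². Wetted perimeter P = b + 2y = 5.57 + 2×4.37 = 14.31 m.
Hydraulic radius R = A/P = 24.34/14.31 = 1.701 m.
V = (1/n) R^(2/3) √S = (1/0.013) × 1.701^(2/3) × √0.0055 = 8.129 m/s. Hydraulic depth D_h = A/T = 24.34/5.57 = 4.37 m.
Froude number Fr = V/√(g·D_h) = 8.129/√(9.81×4.37) = 1.24, which is greater than 1, so the flow is supercritical.

supercritical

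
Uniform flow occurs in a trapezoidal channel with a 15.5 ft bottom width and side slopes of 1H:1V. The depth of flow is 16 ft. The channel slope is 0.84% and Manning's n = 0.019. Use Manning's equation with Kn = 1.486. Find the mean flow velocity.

With bottom width b = 15.5 ft and side slope z = 1: A = (b + zy)y = (15.5 + 1×16)×16 = 504 ft²; P = b + 2y√(1+z²) = 15.5 + 2×16×1.414 = 60.75 ft.
Hydraulic radius R = A/P = 504/60.75 = 8.296 ft.
From Manning's equation, V = (1.486/n) R^(2/3) S^(1/2) = (1.486/0.019) × 8.296^(2/3) × 0.0084^(1/2) = 29.4 ft/s.

V = 29.4 ft/s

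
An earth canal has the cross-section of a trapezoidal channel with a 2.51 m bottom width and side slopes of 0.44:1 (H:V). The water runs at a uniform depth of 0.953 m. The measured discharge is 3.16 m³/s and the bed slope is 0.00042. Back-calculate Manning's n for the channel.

n = 0.013

With bottom width b = 2.51 m and side slope z = 0.44: A = (b + zy)y = (2.51 + 0.44×0.953)×0.953 = 2.792 m²; P = b + 2y√(1+z²) = 2.51 + 2×0.953×1.093 = 4.592 m.
Hydraulic radius R = A/P = 2.792/4.592 = 0.6079 m.
Rearranging Manning's equation: n = (1/Q) A R^(2/3) S^(1/2) = (1/3.16) × 2.792 × 0.6079^(2/3) × √0.00042 = 0.013.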